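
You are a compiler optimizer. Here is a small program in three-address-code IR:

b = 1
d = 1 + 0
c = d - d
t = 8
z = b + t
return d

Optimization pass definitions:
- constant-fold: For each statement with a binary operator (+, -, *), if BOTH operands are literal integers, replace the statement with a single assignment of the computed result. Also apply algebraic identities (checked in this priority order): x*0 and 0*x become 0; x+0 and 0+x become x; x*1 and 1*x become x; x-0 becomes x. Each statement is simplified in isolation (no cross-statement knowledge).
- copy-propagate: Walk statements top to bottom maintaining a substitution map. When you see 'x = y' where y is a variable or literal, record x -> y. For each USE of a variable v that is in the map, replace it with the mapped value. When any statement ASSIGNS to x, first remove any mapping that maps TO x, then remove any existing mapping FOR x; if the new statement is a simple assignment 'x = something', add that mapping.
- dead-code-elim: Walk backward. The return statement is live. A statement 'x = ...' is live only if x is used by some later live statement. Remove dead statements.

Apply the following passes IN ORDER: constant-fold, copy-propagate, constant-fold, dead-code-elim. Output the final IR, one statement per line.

Answer: return 1

Derivation:
Initial IR:
  b = 1
  d = 1 + 0
  c = d - d
  t = 8
  z = b + t
  return d
After constant-fold (6 stmts):
  b = 1
  d = 1
  c = d - d
  t = 8
  z = b + t
  return d
After copy-propagate (6 stmts):
  b = 1
  d = 1
  c = 1 - 1
  t = 8
  z = 1 + 8
  return 1
After constant-fold (6 stmts):
  b = 1
  d = 1
  c = 0
  t = 8
  z = 9
  return 1
After dead-code-elim (1 stmts):
  return 1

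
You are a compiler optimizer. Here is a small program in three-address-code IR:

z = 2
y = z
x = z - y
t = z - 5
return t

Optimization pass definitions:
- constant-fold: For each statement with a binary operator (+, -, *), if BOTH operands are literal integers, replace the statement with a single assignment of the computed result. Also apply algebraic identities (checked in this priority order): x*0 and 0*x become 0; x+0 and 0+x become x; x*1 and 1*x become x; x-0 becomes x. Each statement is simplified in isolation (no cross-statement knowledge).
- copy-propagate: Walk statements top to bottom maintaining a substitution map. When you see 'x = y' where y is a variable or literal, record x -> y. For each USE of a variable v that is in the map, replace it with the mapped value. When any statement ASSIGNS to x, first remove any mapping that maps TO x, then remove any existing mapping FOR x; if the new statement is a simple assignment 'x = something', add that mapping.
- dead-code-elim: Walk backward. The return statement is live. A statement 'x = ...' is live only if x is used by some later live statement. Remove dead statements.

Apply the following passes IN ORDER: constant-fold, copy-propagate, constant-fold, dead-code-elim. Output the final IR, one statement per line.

Answer: t = -3
return t

Derivation:
Initial IR:
  z = 2
  y = z
  x = z - y
  t = z - 5
  return t
After constant-fold (5 stmts):
  z = 2
  y = z
  x = z - y
  t = z - 5
  return t
After copy-propagate (5 stmts):
  z = 2
  y = 2
  x = 2 - 2
  t = 2 - 5
  return t
After constant-fold (5 stmts):
  z = 2
  y = 2
  x = 0
  t = -3
  return t
After dead-code-elim (2 stmts):
  t = -3
  return t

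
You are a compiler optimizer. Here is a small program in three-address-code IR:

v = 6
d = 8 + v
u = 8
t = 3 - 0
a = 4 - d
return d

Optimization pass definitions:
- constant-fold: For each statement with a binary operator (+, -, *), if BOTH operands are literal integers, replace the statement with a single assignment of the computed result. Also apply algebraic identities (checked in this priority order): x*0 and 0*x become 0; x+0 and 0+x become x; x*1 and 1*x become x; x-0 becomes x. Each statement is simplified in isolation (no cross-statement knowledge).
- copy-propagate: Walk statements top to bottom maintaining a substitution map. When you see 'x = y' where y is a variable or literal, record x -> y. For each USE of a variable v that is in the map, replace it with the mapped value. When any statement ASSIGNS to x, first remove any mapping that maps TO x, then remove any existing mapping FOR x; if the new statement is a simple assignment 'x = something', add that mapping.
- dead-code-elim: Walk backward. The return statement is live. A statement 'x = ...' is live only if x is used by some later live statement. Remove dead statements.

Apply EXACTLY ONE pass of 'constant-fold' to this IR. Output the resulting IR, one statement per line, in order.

Applying constant-fold statement-by-statement:
  [1] v = 6  (unchanged)
  [2] d = 8 + v  (unchanged)
  [3] u = 8  (unchanged)
  [4] t = 3 - 0  -> t = 3
  [5] a = 4 - d  (unchanged)
  [6] return d  (unchanged)
Result (6 stmts):
  v = 6
  d = 8 + v
  u = 8
  t = 3
  a = 4 - d
  return d

Answer: v = 6
d = 8 + v
u = 8
t = 3
a = 4 - d
return d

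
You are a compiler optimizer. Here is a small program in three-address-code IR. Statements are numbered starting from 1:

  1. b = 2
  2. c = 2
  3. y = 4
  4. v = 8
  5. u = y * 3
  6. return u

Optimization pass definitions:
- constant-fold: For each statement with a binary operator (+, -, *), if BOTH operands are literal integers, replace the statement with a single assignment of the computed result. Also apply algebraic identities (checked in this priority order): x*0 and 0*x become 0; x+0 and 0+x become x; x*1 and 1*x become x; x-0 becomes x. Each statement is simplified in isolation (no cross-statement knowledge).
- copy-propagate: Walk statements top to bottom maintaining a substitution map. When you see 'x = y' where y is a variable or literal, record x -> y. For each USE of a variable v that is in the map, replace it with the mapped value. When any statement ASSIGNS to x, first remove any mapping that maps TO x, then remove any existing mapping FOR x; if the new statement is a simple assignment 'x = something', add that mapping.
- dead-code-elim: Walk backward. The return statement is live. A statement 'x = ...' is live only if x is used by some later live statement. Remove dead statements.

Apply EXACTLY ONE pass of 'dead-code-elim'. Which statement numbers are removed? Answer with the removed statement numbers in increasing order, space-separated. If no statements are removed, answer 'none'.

Backward liveness scan:
Stmt 1 'b = 2': DEAD (b not in live set [])
Stmt 2 'c = 2': DEAD (c not in live set [])
Stmt 3 'y = 4': KEEP (y is live); live-in = []
Stmt 4 'v = 8': DEAD (v not in live set ['y'])
Stmt 5 'u = y * 3': KEEP (u is live); live-in = ['y']
Stmt 6 'return u': KEEP (return); live-in = ['u']
Removed statement numbers: [1, 2, 4]
Surviving IR:
  y = 4
  u = y * 3
  return u

Answer: 1 2 4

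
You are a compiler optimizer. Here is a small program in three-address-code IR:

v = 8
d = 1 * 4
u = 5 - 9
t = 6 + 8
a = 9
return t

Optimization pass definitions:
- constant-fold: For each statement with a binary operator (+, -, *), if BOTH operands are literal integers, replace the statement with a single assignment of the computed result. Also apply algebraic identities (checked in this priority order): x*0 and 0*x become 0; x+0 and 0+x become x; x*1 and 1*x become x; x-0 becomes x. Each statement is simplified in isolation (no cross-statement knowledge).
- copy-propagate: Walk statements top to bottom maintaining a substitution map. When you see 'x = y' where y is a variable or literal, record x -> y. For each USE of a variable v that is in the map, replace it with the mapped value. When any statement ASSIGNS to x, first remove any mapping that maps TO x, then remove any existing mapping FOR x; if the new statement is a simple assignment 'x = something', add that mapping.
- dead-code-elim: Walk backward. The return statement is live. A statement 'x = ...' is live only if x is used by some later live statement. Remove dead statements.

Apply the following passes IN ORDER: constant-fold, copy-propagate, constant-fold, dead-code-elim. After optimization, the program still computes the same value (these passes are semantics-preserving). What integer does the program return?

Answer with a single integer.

Initial IR:
  v = 8
  d = 1 * 4
  u = 5 - 9
  t = 6 + 8
  a = 9
  return t
After constant-fold (6 stmts):
  v = 8
  d = 4
  u = -4
  t = 14
  a = 9
  return t
After copy-propagate (6 stmts):
  v = 8
  d = 4
  u = -4
  t = 14
  a = 9
  return 14
After constant-fold (6 stmts):
  v = 8
  d = 4
  u = -4
  t = 14
  a = 9
  return 14
After dead-code-elim (1 stmts):
  return 14
Evaluate:
  v = 8  =>  v = 8
  d = 1 * 4  =>  d = 4
  u = 5 - 9  =>  u = -4
  t = 6 + 8  =>  t = 14
  a = 9  =>  a = 9
  return t = 14

Answer: 14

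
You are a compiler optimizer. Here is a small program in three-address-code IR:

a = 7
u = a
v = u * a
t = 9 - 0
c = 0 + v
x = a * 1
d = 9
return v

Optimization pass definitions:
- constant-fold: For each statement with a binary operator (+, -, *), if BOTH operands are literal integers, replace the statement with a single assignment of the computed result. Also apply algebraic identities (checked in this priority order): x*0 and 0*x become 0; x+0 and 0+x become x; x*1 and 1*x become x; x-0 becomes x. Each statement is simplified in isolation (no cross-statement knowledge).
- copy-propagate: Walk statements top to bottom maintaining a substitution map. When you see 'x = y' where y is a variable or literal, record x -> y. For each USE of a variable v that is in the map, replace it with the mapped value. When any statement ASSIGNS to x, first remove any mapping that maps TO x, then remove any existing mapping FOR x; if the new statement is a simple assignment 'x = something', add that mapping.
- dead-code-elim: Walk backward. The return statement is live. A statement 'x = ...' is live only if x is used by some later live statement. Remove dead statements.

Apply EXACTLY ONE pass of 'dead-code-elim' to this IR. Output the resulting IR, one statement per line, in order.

Answer: a = 7
u = a
v = u * a
return v

Derivation:
Applying dead-code-elim statement-by-statement:
  [8] return v  -> KEEP (return); live=['v']
  [7] d = 9  -> DEAD (d not live)
  [6] x = a * 1  -> DEAD (x not live)
  [5] c = 0 + v  -> DEAD (c not live)
  [4] t = 9 - 0  -> DEAD (t not live)
  [3] v = u * a  -> KEEP; live=['a', 'u']
  [2] u = a  -> KEEP; live=['a']
  [1] a = 7  -> KEEP; live=[]
Result (4 stmts):
  a = 7
  u = a
  v = u * a
  return v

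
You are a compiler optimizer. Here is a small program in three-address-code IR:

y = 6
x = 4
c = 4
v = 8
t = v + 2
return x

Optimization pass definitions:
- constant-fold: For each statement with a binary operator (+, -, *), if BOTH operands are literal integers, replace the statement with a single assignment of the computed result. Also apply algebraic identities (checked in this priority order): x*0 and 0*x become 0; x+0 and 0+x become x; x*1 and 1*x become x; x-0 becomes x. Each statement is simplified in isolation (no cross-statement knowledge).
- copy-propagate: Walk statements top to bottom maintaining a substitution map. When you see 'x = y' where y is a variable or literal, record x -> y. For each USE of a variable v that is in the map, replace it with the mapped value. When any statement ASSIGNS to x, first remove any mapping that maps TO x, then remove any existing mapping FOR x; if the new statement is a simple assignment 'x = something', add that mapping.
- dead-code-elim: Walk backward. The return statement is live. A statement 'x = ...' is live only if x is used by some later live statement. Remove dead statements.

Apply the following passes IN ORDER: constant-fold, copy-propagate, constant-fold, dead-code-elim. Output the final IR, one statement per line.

Answer: return 4

Derivation:
Initial IR:
  y = 6
  x = 4
  c = 4
  v = 8
  t = v + 2
  return x
After constant-fold (6 stmts):
  y = 6
  x = 4
  c = 4
  v = 8
  t = v + 2
  return x
After copy-propagate (6 stmts):
  y = 6
  x = 4
  c = 4
  v = 8
  t = 8 + 2
  return 4
After constant-fold (6 stmts):
  y = 6
  x = 4
  c = 4
  v = 8
  t = 10
  return 4
After dead-code-elim (1 stmts):
  return 4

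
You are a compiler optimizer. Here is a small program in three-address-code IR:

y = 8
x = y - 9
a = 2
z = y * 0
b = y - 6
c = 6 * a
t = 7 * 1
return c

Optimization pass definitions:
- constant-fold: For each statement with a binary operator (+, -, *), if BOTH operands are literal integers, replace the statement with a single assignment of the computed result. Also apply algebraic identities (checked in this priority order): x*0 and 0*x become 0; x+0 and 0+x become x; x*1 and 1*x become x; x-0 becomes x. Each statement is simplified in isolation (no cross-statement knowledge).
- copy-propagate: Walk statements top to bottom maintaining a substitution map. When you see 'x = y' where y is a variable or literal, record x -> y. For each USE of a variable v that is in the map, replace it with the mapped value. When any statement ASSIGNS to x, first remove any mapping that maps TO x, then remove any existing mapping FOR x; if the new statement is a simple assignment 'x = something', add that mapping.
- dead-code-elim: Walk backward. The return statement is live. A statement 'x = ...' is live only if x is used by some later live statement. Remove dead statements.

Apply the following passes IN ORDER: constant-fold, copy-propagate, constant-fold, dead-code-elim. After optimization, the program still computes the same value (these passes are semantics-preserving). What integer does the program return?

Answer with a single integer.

Initial IR:
  y = 8
  x = y - 9
  a = 2
  z = y * 0
  b = y - 6
  c = 6 * a
  t = 7 * 1
  return c
After constant-fold (8 stmts):
  y = 8
  x = y - 9
  a = 2
  z = 0
  b = y - 6
  c = 6 * a
  t = 7
  return c
After copy-propagate (8 stmts):
  y = 8
  x = 8 - 9
  a = 2
  z = 0
  b = 8 - 6
  c = 6 * 2
  t = 7
  return c
After constant-fold (8 stmts):
  y = 8
  x = -1
  a = 2
  z = 0
  b = 2
  c = 12
  t = 7
  return c
After dead-code-elim (2 stmts):
  c = 12
  return c
Evaluate:
  y = 8  =>  y = 8
  x = y - 9  =>  x = -1
  a = 2  =>  a = 2
  z = y * 0  =>  z = 0
  b = y - 6  =>  b = 2
  c = 6 * a  =>  c = 12
  t = 7 * 1  =>  t = 7
  return c = 12

Answer: 12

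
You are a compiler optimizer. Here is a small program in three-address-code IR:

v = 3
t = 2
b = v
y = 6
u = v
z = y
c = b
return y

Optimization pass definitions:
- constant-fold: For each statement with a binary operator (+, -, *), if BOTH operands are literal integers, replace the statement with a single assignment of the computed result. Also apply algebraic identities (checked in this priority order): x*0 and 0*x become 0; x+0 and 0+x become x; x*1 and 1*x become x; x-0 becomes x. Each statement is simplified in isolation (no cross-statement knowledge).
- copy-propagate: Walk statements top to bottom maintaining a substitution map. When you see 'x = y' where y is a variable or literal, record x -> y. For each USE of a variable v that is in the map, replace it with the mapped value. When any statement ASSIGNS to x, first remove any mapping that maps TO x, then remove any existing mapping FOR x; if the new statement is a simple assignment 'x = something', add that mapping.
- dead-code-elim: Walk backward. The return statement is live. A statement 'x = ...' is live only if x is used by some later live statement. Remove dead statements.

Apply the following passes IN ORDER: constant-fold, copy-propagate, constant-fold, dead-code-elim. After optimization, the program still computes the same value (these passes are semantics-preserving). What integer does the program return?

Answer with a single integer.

Initial IR:
  v = 3
  t = 2
  b = v
  y = 6
  u = v
  z = y
  c = b
  return y
After constant-fold (8 stmts):
  v = 3
  t = 2
  b = v
  y = 6
  u = v
  z = y
  c = b
  return y
After copy-propagate (8 stmts):
  v = 3
  t = 2
  b = 3
  y = 6
  u = 3
  z = 6
  c = 3
  return 6
After constant-fold (8 stmts):
  v = 3
  t = 2
  b = 3
  y = 6
  u = 3
  z = 6
  c = 3
  return 6
After dead-code-elim (1 stmts):
  return 6
Evaluate:
  v = 3  =>  v = 3
  t = 2  =>  t = 2
  b = v  =>  b = 3
  y = 6  =>  y = 6
  u = v  =>  u = 3
  z = y  =>  z = 6
  c = b  =>  c = 3
  return y = 6

Answer: 6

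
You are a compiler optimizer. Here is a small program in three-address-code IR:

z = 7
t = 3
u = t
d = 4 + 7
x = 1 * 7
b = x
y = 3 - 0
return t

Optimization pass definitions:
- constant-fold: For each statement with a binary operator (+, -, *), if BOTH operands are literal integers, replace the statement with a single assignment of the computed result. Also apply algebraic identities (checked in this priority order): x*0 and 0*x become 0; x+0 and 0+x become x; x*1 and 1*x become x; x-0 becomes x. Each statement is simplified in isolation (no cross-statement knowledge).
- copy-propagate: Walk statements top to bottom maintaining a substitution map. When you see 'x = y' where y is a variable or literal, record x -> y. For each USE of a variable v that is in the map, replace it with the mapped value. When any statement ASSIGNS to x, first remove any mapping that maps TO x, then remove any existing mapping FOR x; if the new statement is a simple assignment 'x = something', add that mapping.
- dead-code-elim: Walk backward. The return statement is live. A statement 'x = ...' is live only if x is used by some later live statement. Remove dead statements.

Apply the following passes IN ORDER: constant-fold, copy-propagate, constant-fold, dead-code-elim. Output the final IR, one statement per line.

Initial IR:
  z = 7
  t = 3
  u = t
  d = 4 + 7
  x = 1 * 7
  b = x
  y = 3 - 0
  return t
After constant-fold (8 stmts):
  z = 7
  t = 3
  u = t
  d = 11
  x = 7
  b = x
  y = 3
  return t
After copy-propagate (8 stmts):
  z = 7
  t = 3
  u = 3
  d = 11
  x = 7
  b = 7
  y = 3
  return 3
After constant-fold (8 stmts):
  z = 7
  t = 3
  u = 3
  d = 11
  x = 7
  b = 7
  y = 3
  return 3
After dead-code-elim (1 stmts):
  return 3

Answer: return 3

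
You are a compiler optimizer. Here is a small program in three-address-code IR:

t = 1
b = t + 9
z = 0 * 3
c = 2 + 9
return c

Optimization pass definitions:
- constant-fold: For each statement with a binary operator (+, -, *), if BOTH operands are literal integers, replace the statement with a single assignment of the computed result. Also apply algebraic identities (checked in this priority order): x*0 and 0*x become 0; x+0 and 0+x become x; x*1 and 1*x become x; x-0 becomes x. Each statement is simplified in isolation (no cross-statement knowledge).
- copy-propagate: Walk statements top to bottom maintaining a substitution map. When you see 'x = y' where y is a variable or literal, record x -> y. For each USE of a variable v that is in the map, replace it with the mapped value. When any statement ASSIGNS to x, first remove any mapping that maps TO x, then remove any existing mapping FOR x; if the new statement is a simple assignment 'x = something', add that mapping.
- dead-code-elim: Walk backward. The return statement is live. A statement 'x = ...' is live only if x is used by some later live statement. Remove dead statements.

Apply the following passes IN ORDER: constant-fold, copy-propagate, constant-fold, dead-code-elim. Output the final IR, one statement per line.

Initial IR:
  t = 1
  b = t + 9
  z = 0 * 3
  c = 2 + 9
  return c
After constant-fold (5 stmts):
  t = 1
  b = t + 9
  z = 0
  c = 11
  return c
After copy-propagate (5 stmts):
  t = 1
  b = 1 + 9
  z = 0
  c = 11
  return 11
After constant-fold (5 stmts):
  t = 1
  b = 10
  z = 0
  c = 11
  return 11
After dead-code-elim (1 stmts):
  return 11

Answer: return 11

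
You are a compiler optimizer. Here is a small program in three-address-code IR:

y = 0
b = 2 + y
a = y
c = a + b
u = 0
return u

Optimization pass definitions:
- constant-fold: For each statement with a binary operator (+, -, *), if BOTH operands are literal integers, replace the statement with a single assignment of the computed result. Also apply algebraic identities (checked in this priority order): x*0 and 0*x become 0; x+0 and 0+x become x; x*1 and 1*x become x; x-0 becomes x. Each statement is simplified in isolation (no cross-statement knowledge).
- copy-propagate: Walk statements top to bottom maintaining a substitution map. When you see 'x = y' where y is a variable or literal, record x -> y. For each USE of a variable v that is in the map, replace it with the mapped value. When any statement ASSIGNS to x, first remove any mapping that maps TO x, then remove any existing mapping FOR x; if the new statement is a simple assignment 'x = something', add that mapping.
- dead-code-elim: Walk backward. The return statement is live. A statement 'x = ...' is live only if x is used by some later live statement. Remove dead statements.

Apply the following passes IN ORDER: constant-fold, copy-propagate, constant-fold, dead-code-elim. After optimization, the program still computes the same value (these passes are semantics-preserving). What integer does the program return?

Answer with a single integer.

Initial IR:
  y = 0
  b = 2 + y
  a = y
  c = a + b
  u = 0
  return u
After constant-fold (6 stmts):
  y = 0
  b = 2 + y
  a = y
  c = a + b
  u = 0
  return u
After copy-propagate (6 stmts):
  y = 0
  b = 2 + 0
  a = 0
  c = 0 + b
  u = 0
  return 0
After constant-fold (6 stmts):
  y = 0
  b = 2
  a = 0
  c = b
  u = 0
  return 0
After dead-code-elim (1 stmts):
  return 0
Evaluate:
  y = 0  =>  y = 0
  b = 2 + y  =>  b = 2
  a = y  =>  a = 0
  c = a + b  =>  c = 2
  u = 0  =>  u = 0
  return u = 0

Answer: 0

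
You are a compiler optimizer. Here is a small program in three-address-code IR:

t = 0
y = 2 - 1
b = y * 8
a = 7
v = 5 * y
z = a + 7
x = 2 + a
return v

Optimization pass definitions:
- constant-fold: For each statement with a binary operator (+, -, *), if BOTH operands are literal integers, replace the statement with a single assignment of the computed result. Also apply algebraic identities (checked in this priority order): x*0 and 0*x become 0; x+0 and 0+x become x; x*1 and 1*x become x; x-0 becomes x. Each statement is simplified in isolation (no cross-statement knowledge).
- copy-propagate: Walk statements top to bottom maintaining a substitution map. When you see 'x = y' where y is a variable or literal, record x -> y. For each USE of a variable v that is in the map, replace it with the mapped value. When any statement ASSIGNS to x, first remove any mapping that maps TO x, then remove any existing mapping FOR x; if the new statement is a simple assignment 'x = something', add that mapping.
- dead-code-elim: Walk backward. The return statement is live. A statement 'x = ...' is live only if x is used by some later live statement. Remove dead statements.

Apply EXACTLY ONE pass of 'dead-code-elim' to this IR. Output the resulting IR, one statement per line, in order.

Answer: y = 2 - 1
v = 5 * y
return v

Derivation:
Applying dead-code-elim statement-by-statement:
  [8] return v  -> KEEP (return); live=['v']
  [7] x = 2 + a  -> DEAD (x not live)
  [6] z = a + 7  -> DEAD (z not live)
  [5] v = 5 * y  -> KEEP; live=['y']
  [4] a = 7  -> DEAD (a not live)
  [3] b = y * 8  -> DEAD (b not live)
  [2] y = 2 - 1  -> KEEP; live=[]
  [1] t = 0  -> DEAD (t not live)
Result (3 stmts):
  y = 2 - 1
  v = 5 * y
  return v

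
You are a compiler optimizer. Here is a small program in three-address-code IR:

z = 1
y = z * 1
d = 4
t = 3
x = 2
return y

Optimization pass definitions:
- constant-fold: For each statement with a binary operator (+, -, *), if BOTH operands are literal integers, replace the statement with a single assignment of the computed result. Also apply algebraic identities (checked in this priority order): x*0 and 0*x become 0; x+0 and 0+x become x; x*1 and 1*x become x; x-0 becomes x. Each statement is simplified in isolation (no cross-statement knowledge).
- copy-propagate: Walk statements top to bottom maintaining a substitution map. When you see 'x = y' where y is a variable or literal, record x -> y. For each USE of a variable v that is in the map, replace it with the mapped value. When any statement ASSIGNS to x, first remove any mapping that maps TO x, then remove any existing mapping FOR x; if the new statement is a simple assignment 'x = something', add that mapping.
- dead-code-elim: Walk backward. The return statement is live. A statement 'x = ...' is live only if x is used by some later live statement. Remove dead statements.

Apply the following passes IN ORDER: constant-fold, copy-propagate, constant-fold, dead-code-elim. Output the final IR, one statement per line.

Initial IR:
  z = 1
  y = z * 1
  d = 4
  t = 3
  x = 2
  return y
After constant-fold (6 stmts):
  z = 1
  y = z
  d = 4
  t = 3
  x = 2
  return y
After copy-propagate (6 stmts):
  z = 1
  y = 1
  d = 4
  t = 3
  x = 2
  return 1
After constant-fold (6 stmts):
  z = 1
  y = 1
  d = 4
  t = 3
  x = 2
  return 1
After dead-code-elim (1 stmts):
  return 1

Answer: return 1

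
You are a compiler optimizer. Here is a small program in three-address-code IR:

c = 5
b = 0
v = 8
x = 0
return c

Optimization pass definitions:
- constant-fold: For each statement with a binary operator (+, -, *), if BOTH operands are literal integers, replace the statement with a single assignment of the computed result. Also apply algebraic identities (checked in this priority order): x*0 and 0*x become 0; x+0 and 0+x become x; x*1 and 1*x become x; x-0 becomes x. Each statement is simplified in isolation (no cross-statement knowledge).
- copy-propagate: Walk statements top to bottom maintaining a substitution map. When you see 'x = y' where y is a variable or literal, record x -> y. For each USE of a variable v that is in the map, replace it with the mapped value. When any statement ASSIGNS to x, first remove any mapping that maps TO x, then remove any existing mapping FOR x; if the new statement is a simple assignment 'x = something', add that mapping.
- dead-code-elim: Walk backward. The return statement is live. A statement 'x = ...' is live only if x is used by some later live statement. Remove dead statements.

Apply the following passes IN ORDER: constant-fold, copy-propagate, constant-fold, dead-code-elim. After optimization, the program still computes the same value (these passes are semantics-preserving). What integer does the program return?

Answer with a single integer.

Answer: 5

Derivation:
Initial IR:
  c = 5
  b = 0
  v = 8
  x = 0
  return c
After constant-fold (5 stmts):
  c = 5
  b = 0
  v = 8
  x = 0
  return c
After copy-propagate (5 stmts):
  c = 5
  b = 0
  v = 8
  x = 0
  return 5
After constant-fold (5 stmts):
  c = 5
  b = 0
  v = 8
  x = 0
  return 5
After dead-code-elim (1 stmts):
  return 5
Evaluate:
  c = 5  =>  c = 5
  b = 0  =>  b = 0
  v = 8  =>  v = 8
  x = 0  =>  x = 0
  return c = 5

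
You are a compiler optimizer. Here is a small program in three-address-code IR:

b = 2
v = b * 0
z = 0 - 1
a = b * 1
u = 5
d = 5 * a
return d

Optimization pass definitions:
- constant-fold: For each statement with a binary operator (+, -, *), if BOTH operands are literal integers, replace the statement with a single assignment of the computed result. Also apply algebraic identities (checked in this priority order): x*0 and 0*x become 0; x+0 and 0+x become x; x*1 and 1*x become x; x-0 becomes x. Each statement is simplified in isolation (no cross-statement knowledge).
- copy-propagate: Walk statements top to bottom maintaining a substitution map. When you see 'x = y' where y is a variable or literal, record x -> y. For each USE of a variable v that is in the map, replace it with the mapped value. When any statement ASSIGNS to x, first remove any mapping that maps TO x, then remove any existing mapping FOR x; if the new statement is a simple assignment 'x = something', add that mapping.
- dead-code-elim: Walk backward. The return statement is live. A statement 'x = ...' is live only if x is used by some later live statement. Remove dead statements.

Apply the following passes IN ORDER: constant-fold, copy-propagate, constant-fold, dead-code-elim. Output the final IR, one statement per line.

Answer: d = 10
return d

Derivation:
Initial IR:
  b = 2
  v = b * 0
  z = 0 - 1
  a = b * 1
  u = 5
  d = 5 * a
  return d
After constant-fold (7 stmts):
  b = 2
  v = 0
  z = -1
  a = b
  u = 5
  d = 5 * a
  return d
After copy-propagate (7 stmts):
  b = 2
  v = 0
  z = -1
  a = 2
  u = 5
  d = 5 * 2
  return d
After constant-fold (7 stmts):
  b = 2
  v = 0
  z = -1
  a = 2
  u = 5
  d = 10
  return d
After dead-code-elim (2 stmts):
  d = 10
  return d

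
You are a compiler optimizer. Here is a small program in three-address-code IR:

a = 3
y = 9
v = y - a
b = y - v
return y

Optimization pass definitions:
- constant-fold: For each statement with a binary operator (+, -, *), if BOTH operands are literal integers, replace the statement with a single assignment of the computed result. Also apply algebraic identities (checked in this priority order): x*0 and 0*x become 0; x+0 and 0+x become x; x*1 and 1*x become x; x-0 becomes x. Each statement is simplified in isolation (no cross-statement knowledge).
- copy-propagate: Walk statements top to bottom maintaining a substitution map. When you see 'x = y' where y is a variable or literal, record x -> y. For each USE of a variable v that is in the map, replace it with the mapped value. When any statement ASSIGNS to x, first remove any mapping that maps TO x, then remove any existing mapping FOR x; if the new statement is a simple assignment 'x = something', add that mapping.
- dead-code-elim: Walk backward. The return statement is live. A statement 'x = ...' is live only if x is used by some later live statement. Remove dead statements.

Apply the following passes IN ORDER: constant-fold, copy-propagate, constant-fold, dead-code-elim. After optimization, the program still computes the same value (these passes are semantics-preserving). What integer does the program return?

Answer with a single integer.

Initial IR:
  a = 3
  y = 9
  v = y - a
  b = y - v
  return y
After constant-fold (5 stmts):
  a = 3
  y = 9
  v = y - a
  b = y - v
  return y
After copy-propagate (5 stmts):
  a = 3
  y = 9
  v = 9 - 3
  b = 9 - v
  return 9
After constant-fold (5 stmts):
  a = 3
  y = 9
  v = 6
  b = 9 - v
  return 9
After dead-code-elim (1 stmts):
  return 9
Evaluate:
  a = 3  =>  a = 3
  y = 9  =>  y = 9
  v = y - a  =>  v = 6
  b = y - v  =>  b = 3
  return y = 9

Answer: 9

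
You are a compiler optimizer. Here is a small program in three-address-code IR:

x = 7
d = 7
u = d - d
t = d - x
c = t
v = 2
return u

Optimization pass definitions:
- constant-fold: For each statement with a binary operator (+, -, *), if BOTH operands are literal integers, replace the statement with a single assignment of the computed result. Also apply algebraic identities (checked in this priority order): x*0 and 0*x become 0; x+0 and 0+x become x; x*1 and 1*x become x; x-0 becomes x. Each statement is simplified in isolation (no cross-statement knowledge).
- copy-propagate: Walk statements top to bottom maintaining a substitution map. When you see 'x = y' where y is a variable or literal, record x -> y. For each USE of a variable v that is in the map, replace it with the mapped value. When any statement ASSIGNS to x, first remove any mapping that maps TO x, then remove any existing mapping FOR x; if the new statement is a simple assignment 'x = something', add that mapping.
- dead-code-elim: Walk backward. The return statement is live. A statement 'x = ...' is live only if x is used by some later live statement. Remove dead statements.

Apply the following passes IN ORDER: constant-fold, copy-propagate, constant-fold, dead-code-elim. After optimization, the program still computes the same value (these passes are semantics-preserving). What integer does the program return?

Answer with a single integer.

Initial IR:
  x = 7
  d = 7
  u = d - d
  t = d - x
  c = t
  v = 2
  return u
After constant-fold (7 stmts):
  x = 7
  d = 7
  u = d - d
  t = d - x
  c = t
  v = 2
  return u
After copy-propagate (7 stmts):
  x = 7
  d = 7
  u = 7 - 7
  t = 7 - 7
  c = t
  v = 2
  return u
After constant-fold (7 stmts):
  x = 7
  d = 7
  u = 0
  t = 0
  c = t
  v = 2
  return u
After dead-code-elim (2 stmts):
  u = 0
  return u
Evaluate:
  x = 7  =>  x = 7
  d = 7  =>  d = 7
  u = d - d  =>  u = 0
  t = d - x  =>  t = 0
  c = t  =>  c = 0
  v = 2  =>  v = 2
  return u = 0

Answer: 0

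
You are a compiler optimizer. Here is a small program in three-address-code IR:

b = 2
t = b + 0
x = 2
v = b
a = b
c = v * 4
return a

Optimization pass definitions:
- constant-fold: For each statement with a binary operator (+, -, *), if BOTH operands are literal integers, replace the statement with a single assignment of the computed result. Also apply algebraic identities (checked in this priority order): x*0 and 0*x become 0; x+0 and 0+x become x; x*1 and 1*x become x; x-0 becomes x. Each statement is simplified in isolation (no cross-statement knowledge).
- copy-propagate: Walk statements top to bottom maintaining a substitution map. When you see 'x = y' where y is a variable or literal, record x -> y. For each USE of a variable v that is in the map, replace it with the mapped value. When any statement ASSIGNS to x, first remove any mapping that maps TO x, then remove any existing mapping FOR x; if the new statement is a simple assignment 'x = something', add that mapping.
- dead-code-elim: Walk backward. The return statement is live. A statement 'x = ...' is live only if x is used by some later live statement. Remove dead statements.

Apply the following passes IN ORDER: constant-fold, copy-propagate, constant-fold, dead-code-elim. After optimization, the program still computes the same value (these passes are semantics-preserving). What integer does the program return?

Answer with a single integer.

Answer: 2

Derivation:
Initial IR:
  b = 2
  t = b + 0
  x = 2
  v = b
  a = b
  c = v * 4
  return a
After constant-fold (7 stmts):
  b = 2
  t = b
  x = 2
  v = b
  a = b
  c = v * 4
  return a
After copy-propagate (7 stmts):
  b = 2
  t = 2
  x = 2
  v = 2
  a = 2
  c = 2 * 4
  return 2
After constant-fold (7 stmts):
  b = 2
  t = 2
  x = 2
  v = 2
  a = 2
  c = 8
  return 2
After dead-code-elim (1 stmts):
  return 2
Evaluate:
  b = 2  =>  b = 2
  t = b + 0  =>  t = 2
  x = 2  =>  x = 2
  v = b  =>  v = 2
  a = b  =>  a = 2
  c = v * 4  =>  c = 8
  return a = 2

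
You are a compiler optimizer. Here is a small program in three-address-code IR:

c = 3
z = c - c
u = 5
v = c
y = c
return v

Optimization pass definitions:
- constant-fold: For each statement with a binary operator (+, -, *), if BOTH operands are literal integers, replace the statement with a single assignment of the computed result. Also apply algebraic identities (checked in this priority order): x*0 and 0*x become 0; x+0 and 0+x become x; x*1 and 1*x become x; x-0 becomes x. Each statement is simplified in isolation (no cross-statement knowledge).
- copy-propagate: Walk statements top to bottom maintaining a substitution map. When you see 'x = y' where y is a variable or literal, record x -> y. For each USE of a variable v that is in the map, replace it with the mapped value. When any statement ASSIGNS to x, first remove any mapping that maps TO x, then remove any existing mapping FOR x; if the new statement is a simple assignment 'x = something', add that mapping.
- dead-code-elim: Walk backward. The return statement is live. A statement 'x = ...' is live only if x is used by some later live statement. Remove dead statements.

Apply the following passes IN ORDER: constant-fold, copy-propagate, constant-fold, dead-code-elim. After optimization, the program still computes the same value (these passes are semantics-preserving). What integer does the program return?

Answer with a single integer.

Initial IR:
  c = 3
  z = c - c
  u = 5
  v = c
  y = c
  return v
After constant-fold (6 stmts):
  c = 3
  z = c - c
  u = 5
  v = c
  y = c
  return v
After copy-propagate (6 stmts):
  c = 3
  z = 3 - 3
  u = 5
  v = 3
  y = 3
  return 3
After constant-fold (6 stmts):
  c = 3
  z = 0
  u = 5
  v = 3
  y = 3
  return 3
After dead-code-elim (1 stmts):
  return 3
Evaluate:
  c = 3  =>  c = 3
  z = c - c  =>  z = 0
  u = 5  =>  u = 5
  v = c  =>  v = 3
  y = c  =>  y = 3
  return v = 3

Answer: 3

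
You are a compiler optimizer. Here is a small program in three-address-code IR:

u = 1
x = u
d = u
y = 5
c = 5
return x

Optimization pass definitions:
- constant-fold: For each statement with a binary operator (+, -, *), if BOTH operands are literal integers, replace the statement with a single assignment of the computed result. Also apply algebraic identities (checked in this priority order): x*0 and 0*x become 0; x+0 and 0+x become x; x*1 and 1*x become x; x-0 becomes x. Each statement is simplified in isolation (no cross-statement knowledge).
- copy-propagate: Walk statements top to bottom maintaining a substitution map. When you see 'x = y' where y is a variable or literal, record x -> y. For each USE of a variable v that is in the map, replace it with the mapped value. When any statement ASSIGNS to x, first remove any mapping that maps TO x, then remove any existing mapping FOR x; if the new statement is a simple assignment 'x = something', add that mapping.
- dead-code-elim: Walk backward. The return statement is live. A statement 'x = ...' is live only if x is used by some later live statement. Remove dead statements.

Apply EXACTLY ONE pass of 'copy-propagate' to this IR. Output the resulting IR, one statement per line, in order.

Applying copy-propagate statement-by-statement:
  [1] u = 1  (unchanged)
  [2] x = u  -> x = 1
  [3] d = u  -> d = 1
  [4] y = 5  (unchanged)
  [5] c = 5  (unchanged)
  [6] return x  -> return 1
Result (6 stmts):
  u = 1
  x = 1
  d = 1
  y = 5
  c = 5
  return 1

Answer: u = 1
x = 1
d = 1
y = 5
c = 5
return 1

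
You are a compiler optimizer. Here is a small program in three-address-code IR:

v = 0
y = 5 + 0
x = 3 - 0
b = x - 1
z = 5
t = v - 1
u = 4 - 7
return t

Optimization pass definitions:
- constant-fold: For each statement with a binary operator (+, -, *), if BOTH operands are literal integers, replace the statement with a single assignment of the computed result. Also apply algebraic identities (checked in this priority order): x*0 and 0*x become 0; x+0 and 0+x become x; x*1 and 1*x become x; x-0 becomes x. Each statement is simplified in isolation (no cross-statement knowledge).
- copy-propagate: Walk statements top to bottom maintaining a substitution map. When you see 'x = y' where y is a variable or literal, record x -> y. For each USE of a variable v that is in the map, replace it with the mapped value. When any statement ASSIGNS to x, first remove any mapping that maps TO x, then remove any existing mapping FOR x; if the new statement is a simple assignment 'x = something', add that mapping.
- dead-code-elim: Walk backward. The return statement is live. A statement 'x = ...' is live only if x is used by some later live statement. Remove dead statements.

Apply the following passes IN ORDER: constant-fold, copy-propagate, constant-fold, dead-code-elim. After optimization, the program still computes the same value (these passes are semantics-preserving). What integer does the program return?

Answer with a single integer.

Initial IR:
  v = 0
  y = 5 + 0
  x = 3 - 0
  b = x - 1
  z = 5
  t = v - 1
  u = 4 - 7
  return t
After constant-fold (8 stmts):
  v = 0
  y = 5
  x = 3
  b = x - 1
  z = 5
  t = v - 1
  u = -3
  return t
After copy-propagate (8 stmts):
  v = 0
  y = 5
  x = 3
  b = 3 - 1
  z = 5
  t = 0 - 1
  u = -3
  return t
After constant-fold (8 stmts):
  v = 0
  y = 5
  x = 3
  b = 2
  z = 5
  t = -1
  u = -3
  return t
After dead-code-elim (2 stmts):
  t = -1
  return t
Evaluate:
  v = 0  =>  v = 0
  y = 5 + 0  =>  y = 5
  x = 3 - 0  =>  x = 3
  b = x - 1  =>  b = 2
  z = 5  =>  z = 5
  t = v - 1  =>  t = -1
  u = 4 - 7  =>  u = -3
  return t = -1

Answer: -1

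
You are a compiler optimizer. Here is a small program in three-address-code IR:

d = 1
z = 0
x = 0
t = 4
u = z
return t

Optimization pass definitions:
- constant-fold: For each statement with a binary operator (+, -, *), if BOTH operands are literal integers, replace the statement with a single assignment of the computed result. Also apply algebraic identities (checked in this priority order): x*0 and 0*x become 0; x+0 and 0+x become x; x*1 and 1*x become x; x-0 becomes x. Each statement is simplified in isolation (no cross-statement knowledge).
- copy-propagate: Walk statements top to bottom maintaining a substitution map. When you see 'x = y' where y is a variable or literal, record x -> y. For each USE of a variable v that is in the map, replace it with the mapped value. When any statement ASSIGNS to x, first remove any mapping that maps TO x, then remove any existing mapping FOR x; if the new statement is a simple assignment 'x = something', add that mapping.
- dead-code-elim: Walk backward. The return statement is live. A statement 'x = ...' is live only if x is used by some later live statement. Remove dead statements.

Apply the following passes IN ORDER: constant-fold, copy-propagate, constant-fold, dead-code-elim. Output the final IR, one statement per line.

Answer: return 4

Derivation:
Initial IR:
  d = 1
  z = 0
  x = 0
  t = 4
  u = z
  return t
After constant-fold (6 stmts):
  d = 1
  z = 0
  x = 0
  t = 4
  u = z
  return t
After copy-propagate (6 stmts):
  d = 1
  z = 0
  x = 0
  t = 4
  u = 0
  return 4
After constant-fold (6 stmts):
  d = 1
  z = 0
  x = 0
  t = 4
  u = 0
  return 4
After dead-code-elim (1 stmts):
  return 4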